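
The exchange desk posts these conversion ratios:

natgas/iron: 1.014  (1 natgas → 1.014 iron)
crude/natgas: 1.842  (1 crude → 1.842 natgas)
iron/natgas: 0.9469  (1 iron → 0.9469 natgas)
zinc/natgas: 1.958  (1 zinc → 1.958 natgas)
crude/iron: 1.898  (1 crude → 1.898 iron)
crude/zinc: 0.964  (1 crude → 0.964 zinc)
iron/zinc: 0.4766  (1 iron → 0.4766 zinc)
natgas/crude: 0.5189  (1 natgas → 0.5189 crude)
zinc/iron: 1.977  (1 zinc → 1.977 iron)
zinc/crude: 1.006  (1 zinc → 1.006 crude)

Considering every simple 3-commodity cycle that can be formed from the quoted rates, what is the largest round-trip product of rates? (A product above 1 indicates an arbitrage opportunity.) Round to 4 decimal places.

0.9794

zinc→natgas→crude→zinc: 1.958 × 0.5189 × 0.964 = 0.97943
zinc→natgas→iron→zinc: 1.958 × 1.014 × 0.4766 = 0.94625
crude→iron→natgas→crude: 1.898 × 0.9469 × 0.5189 = 0.93258
zinc→crude→iron→zinc: 1.006 × 1.898 × 0.4766 = 0.91001
Maximum is zinc→natgas→crude→zinc at 0.9794; no arbitrage — every cycle loses value.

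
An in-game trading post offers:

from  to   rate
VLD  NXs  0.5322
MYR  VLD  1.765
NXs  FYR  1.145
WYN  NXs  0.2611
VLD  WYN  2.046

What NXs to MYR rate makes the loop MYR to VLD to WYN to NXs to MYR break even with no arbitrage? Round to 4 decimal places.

Known legs of the cycle: 1.765 × 2.046 × 0.2611 = 0.942881709
For no arbitrage the full-cycle product must be 1, so the missing rate is 1 / 0.942881709 ≈ 1.060578.

1.0606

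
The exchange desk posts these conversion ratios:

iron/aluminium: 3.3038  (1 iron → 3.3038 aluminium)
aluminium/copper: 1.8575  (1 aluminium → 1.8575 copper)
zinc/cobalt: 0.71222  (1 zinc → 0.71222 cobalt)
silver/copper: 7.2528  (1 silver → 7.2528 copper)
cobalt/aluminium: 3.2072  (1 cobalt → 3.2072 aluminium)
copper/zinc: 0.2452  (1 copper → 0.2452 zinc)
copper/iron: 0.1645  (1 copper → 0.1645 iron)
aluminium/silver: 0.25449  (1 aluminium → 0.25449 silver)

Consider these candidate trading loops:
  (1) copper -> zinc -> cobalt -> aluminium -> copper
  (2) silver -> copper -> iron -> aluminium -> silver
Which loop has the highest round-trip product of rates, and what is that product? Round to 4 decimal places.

1.0404

(1) 0.2452 × 0.71222 × 3.2072 × 1.8575 = 1.04037
(2) 7.2528 × 0.1645 × 3.3038 × 0.25449 = 1.00313
Highest is cycle (1) at 1.0404 (>1, arbitrage).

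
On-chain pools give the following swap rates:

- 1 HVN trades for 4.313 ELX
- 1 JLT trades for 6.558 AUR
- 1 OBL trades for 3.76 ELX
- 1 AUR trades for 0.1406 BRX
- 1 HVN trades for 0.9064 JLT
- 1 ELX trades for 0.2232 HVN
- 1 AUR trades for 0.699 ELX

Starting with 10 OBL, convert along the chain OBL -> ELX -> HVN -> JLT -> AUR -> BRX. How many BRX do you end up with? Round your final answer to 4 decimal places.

10 OBL × 3.76 = 37.6 ELX
37.6 ELX × 0.2232 = 8.39232 HVN
8.39232 HVN × 0.9064 = 7.606798848 JLT
7.606798848 JLT × 6.558 = 49.885386845184 AUR
49.885386845184 AUR × 0.1406 = 7.0138853904328704 BRX

7.0139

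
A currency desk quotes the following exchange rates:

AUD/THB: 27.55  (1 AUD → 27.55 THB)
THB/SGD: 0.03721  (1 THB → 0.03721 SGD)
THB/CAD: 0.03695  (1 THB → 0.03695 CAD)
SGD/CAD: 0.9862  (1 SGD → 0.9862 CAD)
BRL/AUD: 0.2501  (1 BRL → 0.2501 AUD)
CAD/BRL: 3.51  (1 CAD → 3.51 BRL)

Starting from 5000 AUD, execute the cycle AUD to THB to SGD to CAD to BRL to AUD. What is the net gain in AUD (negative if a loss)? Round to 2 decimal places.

5000 AUD × 27.55 = 137750 THB
137750 THB × 0.03721 = 5125.6775 SGD
5125.6775 SGD × 0.9862 = 5054.9431505 CAD
5054.9431505 CAD × 3.51 = 17742.850458255 BRL
17742.850458255 BRL × 0.2501 = 4437.4868996095755 AUD
Net change: 4437.4868996095755 − 5000 = -562.5131003904245 AUD

-562.51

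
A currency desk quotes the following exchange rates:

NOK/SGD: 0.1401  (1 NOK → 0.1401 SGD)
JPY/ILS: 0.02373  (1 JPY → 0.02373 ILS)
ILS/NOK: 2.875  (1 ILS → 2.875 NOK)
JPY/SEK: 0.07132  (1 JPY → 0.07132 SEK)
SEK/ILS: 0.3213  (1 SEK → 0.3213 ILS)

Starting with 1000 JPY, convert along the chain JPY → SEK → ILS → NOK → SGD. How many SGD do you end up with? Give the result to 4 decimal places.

9.2299

1000 JPY × 0.07132 = 71.32 SEK
71.32 SEK × 0.3213 = 22.915116 ILS
22.915116 ILS × 2.875 = 65.8809585 NOK
65.8809585 NOK × 0.1401 = 9.22992228585 SGD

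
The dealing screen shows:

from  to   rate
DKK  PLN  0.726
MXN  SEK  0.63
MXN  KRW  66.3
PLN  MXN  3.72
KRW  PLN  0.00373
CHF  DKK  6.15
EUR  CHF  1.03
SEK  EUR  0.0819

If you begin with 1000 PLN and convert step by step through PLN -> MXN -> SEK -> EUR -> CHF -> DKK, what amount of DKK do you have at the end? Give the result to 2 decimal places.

1000 PLN × 3.72 = 3720 MXN
3720 MXN × 0.63 = 2343.6 SEK
2343.6 SEK × 0.0819 = 191.94084 EUR
191.94084 EUR × 1.03 = 197.6990652 CHF
197.6990652 CHF × 6.15 = 1215.84925098 DKK

1215.85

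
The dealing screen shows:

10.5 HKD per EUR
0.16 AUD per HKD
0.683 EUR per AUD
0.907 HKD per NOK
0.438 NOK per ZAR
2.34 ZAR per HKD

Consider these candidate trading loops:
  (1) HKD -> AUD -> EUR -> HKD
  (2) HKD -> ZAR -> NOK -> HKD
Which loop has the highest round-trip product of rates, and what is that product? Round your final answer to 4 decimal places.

(1) 0.16 × 0.683 × 10.5 = 1.14744
(2) 2.34 × 0.438 × 0.907 = 0.92960
Highest is cycle (1) at 1.1474 (>1, arbitrage).

1.1474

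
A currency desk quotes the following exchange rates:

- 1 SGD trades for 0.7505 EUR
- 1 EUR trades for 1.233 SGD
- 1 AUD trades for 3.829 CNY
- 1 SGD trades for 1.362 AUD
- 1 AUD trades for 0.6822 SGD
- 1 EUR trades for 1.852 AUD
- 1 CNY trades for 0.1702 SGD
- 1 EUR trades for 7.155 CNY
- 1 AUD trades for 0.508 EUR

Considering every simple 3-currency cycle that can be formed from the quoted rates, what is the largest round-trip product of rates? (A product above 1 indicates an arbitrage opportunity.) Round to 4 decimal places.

EUR→AUD→SGD→EUR: 1.852 × 0.6822 × 0.7505 = 0.94821
EUR→CNY→SGD→EUR: 7.155 × 0.1702 × 0.7505 = 0.91394
AUD→CNY→SGD→AUD: 3.829 × 0.1702 × 1.362 = 0.88761
EUR→SGD→AUD→EUR: 1.233 × 1.362 × 0.508 = 0.85311
Maximum is EUR→AUD→SGD→EUR at 0.9482; no arbitrage — every cycle loses value.

0.9482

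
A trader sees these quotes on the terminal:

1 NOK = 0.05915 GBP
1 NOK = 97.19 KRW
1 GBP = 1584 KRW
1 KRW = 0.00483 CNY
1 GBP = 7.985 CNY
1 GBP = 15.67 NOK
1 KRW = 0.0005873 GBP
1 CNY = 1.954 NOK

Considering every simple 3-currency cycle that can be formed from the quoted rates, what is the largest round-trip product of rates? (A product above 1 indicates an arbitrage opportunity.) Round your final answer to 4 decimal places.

GBP→CNY→NOK→GBP: 7.985 × 1.954 × 0.05915 = 0.92290
KRW→CNY→NOK→KRW: 0.00483 × 1.954 × 97.19 = 0.91726
KRW→GBP→NOK→KRW: 0.0005873 × 15.67 × 97.19 = 0.89444
Maximum is GBP→CNY→NOK→GBP at 0.9229; no arbitrage — every cycle loses value.

0.9229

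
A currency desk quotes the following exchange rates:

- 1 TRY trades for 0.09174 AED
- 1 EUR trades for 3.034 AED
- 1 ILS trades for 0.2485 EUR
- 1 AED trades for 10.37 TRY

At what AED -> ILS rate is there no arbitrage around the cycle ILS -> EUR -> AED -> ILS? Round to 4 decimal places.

Known legs of the cycle: 0.2485 × 3.034 = 0.753949
For no arbitrage the full-cycle product must be 1, so the missing rate is 1 / 0.753949 ≈ 1.326350.

1.3263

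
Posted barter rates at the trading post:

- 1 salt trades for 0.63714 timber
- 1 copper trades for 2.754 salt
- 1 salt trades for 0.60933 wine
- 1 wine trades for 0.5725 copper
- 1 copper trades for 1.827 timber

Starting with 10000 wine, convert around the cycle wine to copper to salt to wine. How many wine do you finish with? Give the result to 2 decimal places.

9607.09

10000 wine × 0.5725 = 5725 copper
5725 copper × 2.754 = 15766.65 salt
15766.65 salt × 0.60933 = 9607.0928445 wine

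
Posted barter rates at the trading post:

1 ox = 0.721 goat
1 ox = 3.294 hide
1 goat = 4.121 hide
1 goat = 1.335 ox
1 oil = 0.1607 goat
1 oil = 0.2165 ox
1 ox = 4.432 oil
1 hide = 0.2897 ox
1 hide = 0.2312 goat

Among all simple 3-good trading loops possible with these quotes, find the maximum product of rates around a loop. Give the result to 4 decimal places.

1.0167

hide→goat→ox→hide: 0.2312 × 1.335 × 3.294 = 1.01670
oil→goat→ox→oil: 0.1607 × 1.335 × 4.432 = 0.95082
hide→ox→goat→hide: 0.2897 × 0.721 × 4.121 = 0.86077
Maximum is hide→goat→ox→hide at 1.0167; arbitrage exists.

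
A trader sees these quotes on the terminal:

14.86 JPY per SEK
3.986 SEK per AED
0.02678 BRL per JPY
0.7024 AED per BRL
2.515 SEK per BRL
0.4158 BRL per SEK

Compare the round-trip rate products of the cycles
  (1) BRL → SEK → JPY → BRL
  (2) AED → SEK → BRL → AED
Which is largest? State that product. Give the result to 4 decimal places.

(1) 2.515 × 14.86 × 0.02678 = 1.00085
(2) 3.986 × 0.4158 × 0.7024 = 1.16414
Highest is cycle (2) at 1.1641 (>1, arbitrage).

1.1641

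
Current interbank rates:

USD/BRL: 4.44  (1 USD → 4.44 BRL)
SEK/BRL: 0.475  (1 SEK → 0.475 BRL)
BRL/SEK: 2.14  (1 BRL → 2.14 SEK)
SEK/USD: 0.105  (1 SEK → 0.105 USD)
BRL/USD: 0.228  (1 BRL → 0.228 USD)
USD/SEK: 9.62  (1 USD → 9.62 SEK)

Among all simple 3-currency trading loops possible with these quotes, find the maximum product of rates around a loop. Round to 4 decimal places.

1.0418

SEK→BRL→USD→SEK: 0.475 × 0.228 × 9.62 = 1.04185
SEK→USD→BRL→SEK: 0.105 × 4.44 × 2.14 = 0.99767
Maximum is SEK→BRL→USD→SEK at 1.0418; arbitrage exists.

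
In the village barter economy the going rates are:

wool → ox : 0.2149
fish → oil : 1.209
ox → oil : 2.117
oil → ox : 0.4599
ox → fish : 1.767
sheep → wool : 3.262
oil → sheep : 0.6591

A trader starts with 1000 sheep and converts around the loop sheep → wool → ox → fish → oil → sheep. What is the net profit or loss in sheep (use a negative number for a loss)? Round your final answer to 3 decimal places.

1000 sheep × 3.262 = 3262 wool
3262 wool × 0.2149 = 701.0038 ox
701.0038 ox × 1.767 = 1238.6737146 fish
1238.6737146 fish × 1.209 = 1497.5565209514 oil
1497.5565209514 oil × 0.6591 = 987.03950295906774 sheep
Net change: 987.03950295906774 − 1000 = -12.96049704093226 sheep

-12.960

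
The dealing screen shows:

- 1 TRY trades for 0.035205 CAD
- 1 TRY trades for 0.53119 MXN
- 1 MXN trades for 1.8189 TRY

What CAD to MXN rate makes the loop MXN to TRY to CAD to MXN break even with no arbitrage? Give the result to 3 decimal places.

15.617

Known legs of the cycle: 1.8189 × 0.035205 = 0.0640343745
For no arbitrage the full-cycle product must be 1, so the missing rate is 1 / 0.0640343745 ≈ 15.61661.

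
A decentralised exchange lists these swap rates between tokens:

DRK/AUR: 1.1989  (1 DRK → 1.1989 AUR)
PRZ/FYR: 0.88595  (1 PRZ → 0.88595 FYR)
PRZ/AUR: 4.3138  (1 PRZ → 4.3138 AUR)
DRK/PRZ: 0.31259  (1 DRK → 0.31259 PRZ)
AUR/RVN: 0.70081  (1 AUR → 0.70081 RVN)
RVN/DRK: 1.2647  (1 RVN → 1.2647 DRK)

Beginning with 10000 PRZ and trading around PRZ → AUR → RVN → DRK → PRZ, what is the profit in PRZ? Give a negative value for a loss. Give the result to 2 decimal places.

10000 PRZ × 4.3138 = 43138 AUR
43138 AUR × 0.70081 = 30231.54178 RVN
30231.54178 RVN × 1.2647 = 38233.830889166 DRK
38233.830889166 DRK × 0.31259 = 11951.51319764439994 PRZ
Net change: 11951.51319764439994 − 10000 = 1951.51319764439994 PRZ

1951.51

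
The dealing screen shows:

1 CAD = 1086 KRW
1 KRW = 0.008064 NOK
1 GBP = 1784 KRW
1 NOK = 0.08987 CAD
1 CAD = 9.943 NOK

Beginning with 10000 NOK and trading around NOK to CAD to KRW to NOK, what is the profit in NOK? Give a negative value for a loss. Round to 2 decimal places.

10000 NOK × 0.08987 = 898.7 CAD
898.7 CAD × 1086 = 975988.2 KRW
975988.2 KRW × 0.008064 = 7870.3688448 NOK
Net change: 7870.3688448 − 10000 = -2129.6311552 NOK

-2129.63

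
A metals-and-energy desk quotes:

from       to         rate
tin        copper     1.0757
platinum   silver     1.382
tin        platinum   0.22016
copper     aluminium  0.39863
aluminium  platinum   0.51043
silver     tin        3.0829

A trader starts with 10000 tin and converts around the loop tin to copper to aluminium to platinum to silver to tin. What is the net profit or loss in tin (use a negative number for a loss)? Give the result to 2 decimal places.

10000 tin × 1.0757 = 10757 copper
10757 copper × 0.39863 = 4288.06291 aluminium
4288.06291 aluminium × 0.51043 = 2188.7559511513 platinum
2188.7559511513 platinum × 1.382 = 3024.8607244910966 silver
3024.8607244910966 silver × 3.0829 = 9325.34312753360170814 tin
Net change: 9325.34312753360170814 − 10000 = -674.65687246639829186 tin

-674.66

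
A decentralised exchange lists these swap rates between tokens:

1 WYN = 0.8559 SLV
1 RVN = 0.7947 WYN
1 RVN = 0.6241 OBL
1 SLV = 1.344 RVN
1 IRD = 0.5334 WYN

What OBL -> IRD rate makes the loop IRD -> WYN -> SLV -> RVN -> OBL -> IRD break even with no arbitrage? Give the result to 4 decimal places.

2.6114

Known legs of the cycle: 0.5334 × 0.8559 × 1.344 × 0.6241 = 0.382938903172224
For no arbitrage the full-cycle product must be 1, so the missing rate is 1 / 0.382938903172224 ≈ 2.611383.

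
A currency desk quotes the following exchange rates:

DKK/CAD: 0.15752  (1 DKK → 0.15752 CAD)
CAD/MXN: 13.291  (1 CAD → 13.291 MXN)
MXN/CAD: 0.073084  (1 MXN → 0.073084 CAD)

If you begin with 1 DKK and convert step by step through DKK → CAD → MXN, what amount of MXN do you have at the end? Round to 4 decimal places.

2.0936

1 DKK × 0.15752 = 0.15752 CAD
0.15752 CAD × 13.291 = 2.09359832 MXN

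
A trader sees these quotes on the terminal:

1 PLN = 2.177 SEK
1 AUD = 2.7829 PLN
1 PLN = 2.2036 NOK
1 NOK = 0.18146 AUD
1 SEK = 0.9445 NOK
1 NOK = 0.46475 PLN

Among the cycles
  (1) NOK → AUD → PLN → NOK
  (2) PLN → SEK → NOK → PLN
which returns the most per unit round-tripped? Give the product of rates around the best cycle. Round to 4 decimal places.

(1) 0.18146 × 2.7829 × 2.2036 = 1.11279
(2) 2.177 × 0.9445 × 0.46475 = 0.95561
Highest is cycle (1) at 1.1128 (>1, arbitrage).

1.1128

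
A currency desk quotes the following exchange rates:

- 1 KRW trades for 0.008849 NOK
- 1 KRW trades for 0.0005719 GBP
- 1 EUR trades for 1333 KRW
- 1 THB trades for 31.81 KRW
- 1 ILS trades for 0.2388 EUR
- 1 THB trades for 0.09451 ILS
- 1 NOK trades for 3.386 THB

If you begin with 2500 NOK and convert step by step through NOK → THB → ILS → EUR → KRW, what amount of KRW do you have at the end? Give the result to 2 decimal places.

2500 NOK × 3.386 = 8465 THB
8465 THB × 0.09451 = 800.02715 ILS
800.02715 ILS × 0.2388 = 191.04648342 EUR
191.04648342 EUR × 1333 = 254664.96239886 KRW

254664.96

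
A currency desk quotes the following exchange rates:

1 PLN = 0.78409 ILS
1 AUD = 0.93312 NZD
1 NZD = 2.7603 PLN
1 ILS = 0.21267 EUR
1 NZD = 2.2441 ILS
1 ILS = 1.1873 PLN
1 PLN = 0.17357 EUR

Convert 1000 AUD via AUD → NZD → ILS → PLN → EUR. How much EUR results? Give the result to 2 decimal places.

1000 AUD × 0.93312 = 933.12 NZD
933.12 NZD × 2.2441 = 2094.014592 ILS
2094.014592 ILS × 1.1873 = 2486.2235250816 PLN
2486.2235250816 PLN × 0.17357 = 431.533817248413312 EUR

431.53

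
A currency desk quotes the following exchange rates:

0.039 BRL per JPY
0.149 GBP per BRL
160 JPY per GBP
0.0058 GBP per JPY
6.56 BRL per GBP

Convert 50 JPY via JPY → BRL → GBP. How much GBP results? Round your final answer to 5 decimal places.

50 JPY × 0.039 = 1.95 BRL
1.95 BRL × 0.149 = 0.29055 GBP

0.29055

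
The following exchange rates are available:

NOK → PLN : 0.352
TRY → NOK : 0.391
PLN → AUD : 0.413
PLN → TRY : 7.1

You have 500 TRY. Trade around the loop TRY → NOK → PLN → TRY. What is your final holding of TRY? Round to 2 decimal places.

500 TRY × 0.391 = 195.5 NOK
195.5 NOK × 0.352 = 68.816 PLN
68.816 PLN × 7.1 = 488.5936 TRY

488.59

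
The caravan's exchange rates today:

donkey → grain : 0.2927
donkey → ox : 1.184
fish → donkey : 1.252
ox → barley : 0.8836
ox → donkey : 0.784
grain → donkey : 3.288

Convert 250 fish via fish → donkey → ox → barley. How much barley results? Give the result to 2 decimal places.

250 fish × 1.252 = 313 donkey
313 donkey × 1.184 = 370.592 ox
370.592 ox × 0.8836 = 327.4550912 barley

327.46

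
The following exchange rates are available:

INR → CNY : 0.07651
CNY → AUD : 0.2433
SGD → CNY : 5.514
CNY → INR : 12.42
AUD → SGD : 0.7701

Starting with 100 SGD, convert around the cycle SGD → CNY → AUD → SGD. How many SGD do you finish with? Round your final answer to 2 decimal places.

100 SGD × 5.514 = 551.4 CNY
551.4 CNY × 0.2433 = 134.15562 AUD
134.15562 AUD × 0.7701 = 103.313242962 SGD

103.31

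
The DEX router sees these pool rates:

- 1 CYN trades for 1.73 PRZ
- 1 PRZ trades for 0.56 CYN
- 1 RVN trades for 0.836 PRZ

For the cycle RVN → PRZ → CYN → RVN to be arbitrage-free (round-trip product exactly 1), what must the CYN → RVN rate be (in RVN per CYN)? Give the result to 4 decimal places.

2.1360

Known legs of the cycle: 0.836 × 0.56 = 0.46816
For no arbitrage the full-cycle product must be 1, so the missing rate is 1 / 0.46816 ≈ 2.136022.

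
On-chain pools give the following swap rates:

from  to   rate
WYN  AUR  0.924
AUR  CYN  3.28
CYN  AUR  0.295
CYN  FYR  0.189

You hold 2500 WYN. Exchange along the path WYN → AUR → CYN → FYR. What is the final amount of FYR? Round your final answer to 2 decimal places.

1432.02

2500 WYN × 0.924 = 2310 AUR
2310 AUR × 3.28 = 7576.8 CYN
7576.8 CYN × 0.189 = 1432.0152 FYR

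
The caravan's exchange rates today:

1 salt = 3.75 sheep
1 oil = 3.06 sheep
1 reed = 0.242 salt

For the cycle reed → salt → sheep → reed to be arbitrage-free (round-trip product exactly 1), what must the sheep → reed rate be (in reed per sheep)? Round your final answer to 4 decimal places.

1.1019

Known legs of the cycle: 0.242 × 3.75 = 0.9075
For no arbitrage the full-cycle product must be 1, so the missing rate is 1 / 0.9075 ≈ 1.101928.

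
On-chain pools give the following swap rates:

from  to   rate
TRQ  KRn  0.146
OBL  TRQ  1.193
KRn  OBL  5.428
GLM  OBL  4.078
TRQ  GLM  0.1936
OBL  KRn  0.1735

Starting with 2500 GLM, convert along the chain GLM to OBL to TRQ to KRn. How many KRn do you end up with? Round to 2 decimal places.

2500 GLM × 4.078 = 10195 OBL
10195 OBL × 1.193 = 12162.635 TRQ
12162.635 TRQ × 0.146 = 1775.74471 KRn

1775.74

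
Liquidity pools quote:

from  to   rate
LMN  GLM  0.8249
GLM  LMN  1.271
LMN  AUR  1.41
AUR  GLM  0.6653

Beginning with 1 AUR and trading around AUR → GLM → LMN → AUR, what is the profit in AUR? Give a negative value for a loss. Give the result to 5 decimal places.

1 AUR × 0.6653 = 0.6653 GLM
0.6653 GLM × 1.271 = 0.8455963 LMN
0.8455963 LMN × 1.41 = 1.192290783 AUR
Net change: 1.192290783 − 1 = 0.192290783 AUR

0.19229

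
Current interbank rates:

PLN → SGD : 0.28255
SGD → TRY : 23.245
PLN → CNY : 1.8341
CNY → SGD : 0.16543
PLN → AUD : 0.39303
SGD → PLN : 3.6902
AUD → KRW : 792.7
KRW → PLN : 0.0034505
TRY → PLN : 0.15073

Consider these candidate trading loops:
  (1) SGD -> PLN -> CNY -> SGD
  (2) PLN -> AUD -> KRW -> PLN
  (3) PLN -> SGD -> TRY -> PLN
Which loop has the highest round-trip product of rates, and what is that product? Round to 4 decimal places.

1.1197

(1) 3.6902 × 1.8341 × 0.16543 = 1.11966
(2) 0.39303 × 792.7 × 0.0034505 = 1.07502
(3) 0.28255 × 23.245 × 0.15073 = 0.98998
Highest is cycle (1) at 1.1197 (>1, arbitrage).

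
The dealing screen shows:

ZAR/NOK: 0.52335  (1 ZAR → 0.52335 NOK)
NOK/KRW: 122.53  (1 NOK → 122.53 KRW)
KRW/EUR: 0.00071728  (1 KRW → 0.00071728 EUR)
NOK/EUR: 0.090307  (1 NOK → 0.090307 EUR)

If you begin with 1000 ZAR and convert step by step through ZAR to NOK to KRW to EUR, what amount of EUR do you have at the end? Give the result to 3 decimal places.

1000 ZAR × 0.52335 = 523.35 NOK
523.35 NOK × 122.53 = 64126.0755 KRW
64126.0755 KRW × 0.00071728 = 45.99635143464 EUR

45.996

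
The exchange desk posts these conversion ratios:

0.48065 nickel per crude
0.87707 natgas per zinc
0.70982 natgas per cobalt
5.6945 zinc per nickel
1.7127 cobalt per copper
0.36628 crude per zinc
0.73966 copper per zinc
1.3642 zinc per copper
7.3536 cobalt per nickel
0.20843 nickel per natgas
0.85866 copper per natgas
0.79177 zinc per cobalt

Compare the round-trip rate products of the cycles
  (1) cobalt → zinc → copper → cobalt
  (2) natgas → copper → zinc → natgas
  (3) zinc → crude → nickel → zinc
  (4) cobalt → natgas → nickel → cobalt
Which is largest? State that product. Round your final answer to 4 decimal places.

1.0879

(1) 0.79177 × 0.73966 × 1.7127 = 1.00303
(2) 0.85866 × 1.3642 × 0.87707 = 1.02739
(3) 0.36628 × 0.48065 × 5.6945 = 1.00253
(4) 0.70982 × 0.20843 × 7.3536 = 1.08795
Highest is cycle (4) at 1.0879 (>1, arbitrage).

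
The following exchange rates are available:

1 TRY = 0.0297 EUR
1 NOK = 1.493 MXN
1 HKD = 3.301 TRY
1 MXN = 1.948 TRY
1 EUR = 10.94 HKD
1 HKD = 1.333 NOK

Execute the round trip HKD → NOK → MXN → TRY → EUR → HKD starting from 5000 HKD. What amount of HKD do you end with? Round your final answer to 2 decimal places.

6298.29

5000 HKD × 1.333 = 6665 NOK
6665 NOK × 1.493 = 9950.845 MXN
9950.845 MXN × 1.948 = 19384.24606 TRY
19384.24606 TRY × 0.0297 = 575.712107982 EUR
575.712107982 EUR × 10.94 = 6298.29046132308 HKD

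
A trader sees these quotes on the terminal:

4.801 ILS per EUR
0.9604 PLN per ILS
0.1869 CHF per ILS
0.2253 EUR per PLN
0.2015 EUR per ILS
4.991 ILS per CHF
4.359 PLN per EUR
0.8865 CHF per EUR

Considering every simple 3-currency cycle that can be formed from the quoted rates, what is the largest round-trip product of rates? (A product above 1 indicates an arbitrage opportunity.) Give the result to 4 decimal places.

1.0388

EUR→ILS→PLN→EUR: 4.801 × 0.9604 × 0.2253 = 1.03883
EUR→CHF→ILS→EUR: 0.8865 × 4.991 × 0.2015 = 0.89154
Maximum is EUR→ILS→PLN→EUR at 1.0388; arbitrage exists.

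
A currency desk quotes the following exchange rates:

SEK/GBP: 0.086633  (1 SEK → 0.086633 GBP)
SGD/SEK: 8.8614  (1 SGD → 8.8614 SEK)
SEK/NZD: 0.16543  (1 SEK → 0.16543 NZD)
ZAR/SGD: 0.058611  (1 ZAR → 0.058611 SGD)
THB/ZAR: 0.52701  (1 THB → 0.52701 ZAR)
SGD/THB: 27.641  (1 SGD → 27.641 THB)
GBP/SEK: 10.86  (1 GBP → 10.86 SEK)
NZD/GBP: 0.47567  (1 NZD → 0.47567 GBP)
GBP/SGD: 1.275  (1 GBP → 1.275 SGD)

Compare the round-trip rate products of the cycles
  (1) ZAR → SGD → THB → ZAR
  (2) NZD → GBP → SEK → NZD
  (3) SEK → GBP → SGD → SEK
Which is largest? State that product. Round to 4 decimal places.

(1) 0.058611 × 27.641 × 0.52701 = 0.85379
(2) 0.47567 × 10.86 × 0.16543 = 0.85457
(3) 0.086633 × 1.275 × 8.8614 = 0.97880
Highest is cycle (3) at 0.9788 (≤1, no arbitrage).

0.9788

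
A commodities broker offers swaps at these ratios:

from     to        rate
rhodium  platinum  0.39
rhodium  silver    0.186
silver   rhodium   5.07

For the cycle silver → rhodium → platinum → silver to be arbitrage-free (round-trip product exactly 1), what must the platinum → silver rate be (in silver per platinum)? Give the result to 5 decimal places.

0.50574

Known legs of the cycle: 5.07 × 0.39 = 1.9773
For no arbitrage the full-cycle product must be 1, so the missing rate is 1 / 1.9773 ≈ 0.5057402.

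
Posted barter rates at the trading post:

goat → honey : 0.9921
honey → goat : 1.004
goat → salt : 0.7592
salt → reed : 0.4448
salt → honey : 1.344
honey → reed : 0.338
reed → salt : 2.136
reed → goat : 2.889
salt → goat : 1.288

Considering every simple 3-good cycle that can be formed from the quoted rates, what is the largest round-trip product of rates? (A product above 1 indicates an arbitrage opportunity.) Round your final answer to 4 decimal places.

1.0244

salt→honey→goat→salt: 1.344 × 1.004 × 0.7592 = 1.02445
reed→goat→salt→reed: 2.889 × 0.7592 × 0.4448 = 0.97559
reed→salt→honey→reed: 2.136 × 1.344 × 0.338 = 0.97032
reed→goat→honey→reed: 2.889 × 0.9921 × 0.338 = 0.96877
Maximum is salt→honey→goat→salt at 1.0244; arbitrage exists.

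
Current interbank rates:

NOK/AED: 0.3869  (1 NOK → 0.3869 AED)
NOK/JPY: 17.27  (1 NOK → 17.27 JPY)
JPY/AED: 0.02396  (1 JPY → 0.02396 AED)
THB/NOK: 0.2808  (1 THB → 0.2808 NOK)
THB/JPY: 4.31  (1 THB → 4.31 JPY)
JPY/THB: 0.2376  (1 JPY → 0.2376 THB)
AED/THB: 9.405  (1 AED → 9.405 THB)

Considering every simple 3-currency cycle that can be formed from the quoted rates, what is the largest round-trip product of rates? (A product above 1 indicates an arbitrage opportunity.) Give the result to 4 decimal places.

1.1522

JPY→THB→NOK→JPY: 0.2376 × 0.2808 × 17.27 = 1.15222
NOK→AED→THB→NOK: 0.3869 × 9.405 × 0.2808 = 1.02177
JPY→AED→THB→JPY: 0.02396 × 9.405 × 4.31 = 0.97123
Maximum is JPY→THB→NOK→JPY at 1.1522; arbitrage exists.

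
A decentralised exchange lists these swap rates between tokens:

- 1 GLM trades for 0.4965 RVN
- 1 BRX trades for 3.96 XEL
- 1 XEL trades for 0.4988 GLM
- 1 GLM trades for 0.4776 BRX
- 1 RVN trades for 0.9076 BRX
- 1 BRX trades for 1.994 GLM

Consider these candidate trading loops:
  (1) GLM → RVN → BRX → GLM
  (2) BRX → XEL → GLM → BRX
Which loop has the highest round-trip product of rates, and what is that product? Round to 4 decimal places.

(1) 0.4965 × 0.9076 × 1.994 = 0.89854
(2) 3.96 × 0.4988 × 0.4776 = 0.94338
Highest is cycle (2) at 0.9434 (≤1, no arbitrage).

0.9434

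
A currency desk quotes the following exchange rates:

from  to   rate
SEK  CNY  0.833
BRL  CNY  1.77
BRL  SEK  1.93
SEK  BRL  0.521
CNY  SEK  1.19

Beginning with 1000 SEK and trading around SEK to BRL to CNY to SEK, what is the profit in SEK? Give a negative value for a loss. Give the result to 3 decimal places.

1000 SEK × 0.521 = 521 BRL
521 BRL × 1.77 = 922.17 CNY
922.17 CNY × 1.19 = 1097.3823 SEK
Net change: 1097.3823 − 1000 = 97.3823 SEK

97.382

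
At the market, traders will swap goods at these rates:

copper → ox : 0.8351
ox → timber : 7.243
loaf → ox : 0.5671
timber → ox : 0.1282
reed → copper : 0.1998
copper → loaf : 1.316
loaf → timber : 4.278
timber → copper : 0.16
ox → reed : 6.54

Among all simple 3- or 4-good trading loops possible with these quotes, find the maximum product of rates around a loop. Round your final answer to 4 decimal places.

1.0912

copper→ox→reed→copper: 0.8351 × 6.54 × 0.1998 = 1.09122
loaf→ox→reed→copper→loaf: 0.5671 × 6.54 × 0.1998 × 1.316 = 0.97519
copper→ox→timber→copper: 0.8351 × 7.243 × 0.16 = 0.96778
loaf→timber→copper→loaf: 4.278 × 0.16 × 1.316 = 0.90078
loaf→ox→timber→copper→loaf: 0.5671 × 7.243 × 0.16 × 1.316 = 0.86488
Maximum is copper→ox→reed→copper at 1.0912; arbitrage exists.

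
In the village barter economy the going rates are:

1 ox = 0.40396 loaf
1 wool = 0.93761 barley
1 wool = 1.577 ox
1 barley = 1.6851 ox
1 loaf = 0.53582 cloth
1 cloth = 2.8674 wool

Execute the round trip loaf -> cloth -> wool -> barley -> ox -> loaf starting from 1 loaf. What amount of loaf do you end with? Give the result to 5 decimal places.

0.98060

1 loaf × 0.53582 = 0.53582 cloth
0.53582 cloth × 2.8674 = 1.536410268 wool
1.536410268 wool × 0.93761 = 1.44055363137948 barley
1.44055363137948 barley × 1.6851 = 2.427476924237561748 ox
2.427476924237561748 ox × 0.40396 = 0.98060357831500544372208 loaf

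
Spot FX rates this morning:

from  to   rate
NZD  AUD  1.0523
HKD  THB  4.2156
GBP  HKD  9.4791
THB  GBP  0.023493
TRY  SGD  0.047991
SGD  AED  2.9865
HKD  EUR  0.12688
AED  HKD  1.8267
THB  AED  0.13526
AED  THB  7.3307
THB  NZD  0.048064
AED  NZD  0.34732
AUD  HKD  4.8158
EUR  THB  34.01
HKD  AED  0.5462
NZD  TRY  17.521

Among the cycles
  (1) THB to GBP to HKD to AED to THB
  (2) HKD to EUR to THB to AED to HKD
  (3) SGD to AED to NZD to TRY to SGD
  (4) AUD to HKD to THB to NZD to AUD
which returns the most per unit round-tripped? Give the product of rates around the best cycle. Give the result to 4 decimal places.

1.0662

(1) 0.023493 × 9.4791 × 0.5462 × 7.3307 = 0.89167
(2) 0.12688 × 34.01 × 0.13526 × 1.8267 = 1.06619
(3) 2.9865 × 0.34732 × 17.521 × 0.047991 = 0.87219
(4) 4.8158 × 4.2156 × 0.048064 × 1.0523 = 1.02680
Highest is cycle (2) at 1.0662 (>1, arbitrage).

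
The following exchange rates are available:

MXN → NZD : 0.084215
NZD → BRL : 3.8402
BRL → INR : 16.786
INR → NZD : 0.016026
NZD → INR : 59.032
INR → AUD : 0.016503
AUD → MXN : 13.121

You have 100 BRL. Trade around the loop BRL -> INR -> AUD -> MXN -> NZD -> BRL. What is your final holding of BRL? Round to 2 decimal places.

100 BRL × 16.786 = 1678.6 INR
1678.6 INR × 0.016503 = 27.7019358 AUD
27.7019358 AUD × 13.121 = 363.4770996318 MXN
363.4770996318 MXN × 0.084215 = 30.610223945492037 NZD
30.610223945492037 NZD × 3.8402 = 117.5493819954785204874 BRL

117.55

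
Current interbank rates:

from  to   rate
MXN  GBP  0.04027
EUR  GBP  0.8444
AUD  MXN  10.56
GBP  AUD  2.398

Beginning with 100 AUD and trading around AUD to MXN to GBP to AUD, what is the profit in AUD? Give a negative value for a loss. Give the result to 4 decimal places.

1.9752

100 AUD × 10.56 = 1056 MXN
1056 MXN × 0.04027 = 42.52512 GBP
42.52512 GBP × 2.398 = 101.97523776 AUD
Net change: 101.97523776 − 100 = 1.97523776 AUD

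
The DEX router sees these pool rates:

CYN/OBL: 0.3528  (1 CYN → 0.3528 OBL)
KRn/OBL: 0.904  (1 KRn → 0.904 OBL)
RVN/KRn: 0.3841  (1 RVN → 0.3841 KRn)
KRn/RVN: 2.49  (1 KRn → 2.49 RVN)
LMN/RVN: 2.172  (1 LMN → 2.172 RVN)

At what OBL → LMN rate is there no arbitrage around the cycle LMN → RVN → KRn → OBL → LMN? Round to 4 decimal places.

1.3260

Known legs of the cycle: 2.172 × 0.3841 × 0.904 = 0.7541757408
For no arbitrage the full-cycle product must be 1, so the missing rate is 1 / 0.7541757408 ≈ 1.325951.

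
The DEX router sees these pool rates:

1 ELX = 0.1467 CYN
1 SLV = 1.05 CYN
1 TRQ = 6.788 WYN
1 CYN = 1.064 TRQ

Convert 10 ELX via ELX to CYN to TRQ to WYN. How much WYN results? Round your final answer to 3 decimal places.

10.595

10 ELX × 0.1467 = 1.467 CYN
1.467 CYN × 1.064 = 1.560888 TRQ
1.560888 TRQ × 6.788 = 10.595307744 WYN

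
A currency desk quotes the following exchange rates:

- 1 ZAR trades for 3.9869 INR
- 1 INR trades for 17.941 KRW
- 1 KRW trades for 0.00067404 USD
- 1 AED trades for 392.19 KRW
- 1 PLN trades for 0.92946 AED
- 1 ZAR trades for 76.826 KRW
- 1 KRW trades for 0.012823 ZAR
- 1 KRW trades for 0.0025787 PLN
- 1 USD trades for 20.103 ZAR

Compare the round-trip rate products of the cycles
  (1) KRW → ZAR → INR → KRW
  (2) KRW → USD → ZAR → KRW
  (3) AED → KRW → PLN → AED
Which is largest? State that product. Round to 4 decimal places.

1.0410

(1) 0.012823 × 3.9869 × 17.941 = 0.91722
(2) 0.00067404 × 20.103 × 76.826 = 1.04101
(3) 392.19 × 0.0025787 × 0.92946 = 0.94000
Highest is cycle (2) at 1.0410 (>1, arbitrage).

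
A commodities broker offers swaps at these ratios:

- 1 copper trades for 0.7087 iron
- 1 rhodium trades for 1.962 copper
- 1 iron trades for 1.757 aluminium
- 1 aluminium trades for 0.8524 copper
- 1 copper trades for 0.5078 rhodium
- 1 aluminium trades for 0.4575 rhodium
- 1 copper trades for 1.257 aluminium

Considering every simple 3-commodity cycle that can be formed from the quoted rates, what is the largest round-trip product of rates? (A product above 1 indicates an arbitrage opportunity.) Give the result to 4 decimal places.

1.1283

copper→aluminium→rhodium→copper: 1.257 × 0.4575 × 1.962 = 1.12830
copper→iron→aluminium→copper: 0.7087 × 1.757 × 0.8524 = 1.06140
Maximum is copper→aluminium→rhodium→copper at 1.1283; arbitrage exists.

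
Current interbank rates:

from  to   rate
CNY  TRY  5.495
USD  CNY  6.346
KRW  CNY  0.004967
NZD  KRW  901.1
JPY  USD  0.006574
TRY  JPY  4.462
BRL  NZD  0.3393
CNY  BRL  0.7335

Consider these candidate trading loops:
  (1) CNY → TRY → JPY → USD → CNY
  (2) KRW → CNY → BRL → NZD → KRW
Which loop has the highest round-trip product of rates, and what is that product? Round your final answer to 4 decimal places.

(1) 5.495 × 4.462 × 0.006574 × 6.346 = 1.02289
(2) 0.004967 × 0.7335 × 0.3393 × 901.1 = 1.11391
Highest is cycle (2) at 1.1139 (>1, arbitrage).

1.1139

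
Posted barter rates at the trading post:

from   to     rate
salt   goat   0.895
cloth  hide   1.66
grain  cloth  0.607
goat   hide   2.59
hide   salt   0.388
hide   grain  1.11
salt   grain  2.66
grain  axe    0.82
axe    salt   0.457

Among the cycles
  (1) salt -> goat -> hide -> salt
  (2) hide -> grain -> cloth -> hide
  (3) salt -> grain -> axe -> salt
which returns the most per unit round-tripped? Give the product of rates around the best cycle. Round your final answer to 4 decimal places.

1.1185

(1) 0.895 × 2.59 × 0.388 = 0.89940
(2) 1.11 × 0.607 × 1.66 = 1.11846
(3) 2.66 × 0.82 × 0.457 = 0.99681
Highest is cycle (2) at 1.1185 (>1, arbitrage).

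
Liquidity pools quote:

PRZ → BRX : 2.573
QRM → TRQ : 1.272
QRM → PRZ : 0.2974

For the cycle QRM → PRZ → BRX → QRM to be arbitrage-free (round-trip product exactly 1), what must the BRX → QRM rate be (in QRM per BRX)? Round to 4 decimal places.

1.3068

Known legs of the cycle: 0.2974 × 2.573 = 0.7652102
For no arbitrage the full-cycle product must be 1, so the missing rate is 1 / 0.7652102 ≈ 1.306830.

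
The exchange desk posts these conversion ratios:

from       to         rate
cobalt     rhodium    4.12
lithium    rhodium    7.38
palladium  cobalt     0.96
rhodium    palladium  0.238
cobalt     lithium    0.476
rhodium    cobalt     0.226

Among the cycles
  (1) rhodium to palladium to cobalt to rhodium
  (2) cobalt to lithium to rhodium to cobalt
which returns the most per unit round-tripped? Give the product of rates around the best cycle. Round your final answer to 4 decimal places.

(1) 0.238 × 0.96 × 4.12 = 0.94134
(2) 0.476 × 7.38 × 0.226 = 0.79391
Highest is cycle (1) at 0.9413 (≤1, no arbitrage).

0.9413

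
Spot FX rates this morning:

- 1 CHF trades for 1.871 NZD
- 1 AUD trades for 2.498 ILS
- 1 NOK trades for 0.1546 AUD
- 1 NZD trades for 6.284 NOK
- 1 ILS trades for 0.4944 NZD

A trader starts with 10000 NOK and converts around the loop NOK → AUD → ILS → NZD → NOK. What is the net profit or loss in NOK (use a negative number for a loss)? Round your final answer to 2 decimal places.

1998.21

10000 NOK × 0.1546 = 1546 AUD
1546 AUD × 2.498 = 3861.908 ILS
3861.908 ILS × 0.4944 = 1909.3273152 NZD
1909.3273152 NZD × 6.284 = 11998.2128487168 NOK
Net change: 11998.2128487168 − 10000 = 1998.2128487168 NOK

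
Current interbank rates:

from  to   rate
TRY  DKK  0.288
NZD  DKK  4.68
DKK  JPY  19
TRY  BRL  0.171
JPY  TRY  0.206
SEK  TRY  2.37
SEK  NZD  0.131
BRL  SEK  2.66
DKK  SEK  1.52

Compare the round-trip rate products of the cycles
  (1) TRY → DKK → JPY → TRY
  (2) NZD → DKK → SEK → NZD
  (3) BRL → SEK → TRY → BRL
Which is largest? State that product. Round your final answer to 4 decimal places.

(1) 0.288 × 19 × 0.206 = 1.12723
(2) 4.68 × 1.52 × 0.131 = 0.93188
(3) 2.66 × 2.37 × 0.171 = 1.07802
Highest is cycle (1) at 1.1272 (>1, arbitrage).

1.1272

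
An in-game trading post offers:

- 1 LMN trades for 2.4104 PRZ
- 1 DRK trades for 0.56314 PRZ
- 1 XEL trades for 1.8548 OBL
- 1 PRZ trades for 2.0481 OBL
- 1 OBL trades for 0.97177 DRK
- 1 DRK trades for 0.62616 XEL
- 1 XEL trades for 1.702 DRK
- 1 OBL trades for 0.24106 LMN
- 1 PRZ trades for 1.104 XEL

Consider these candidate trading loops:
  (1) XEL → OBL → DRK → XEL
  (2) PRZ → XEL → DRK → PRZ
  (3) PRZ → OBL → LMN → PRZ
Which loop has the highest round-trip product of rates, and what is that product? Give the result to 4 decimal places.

1.1901

(1) 1.8548 × 0.97177 × 0.62616 = 1.12862
(2) 1.104 × 1.702 × 0.56314 = 1.05814
(3) 2.0481 × 0.24106 × 2.4104 = 1.19005
Highest is cycle (3) at 1.1901 (>1, arbitrage).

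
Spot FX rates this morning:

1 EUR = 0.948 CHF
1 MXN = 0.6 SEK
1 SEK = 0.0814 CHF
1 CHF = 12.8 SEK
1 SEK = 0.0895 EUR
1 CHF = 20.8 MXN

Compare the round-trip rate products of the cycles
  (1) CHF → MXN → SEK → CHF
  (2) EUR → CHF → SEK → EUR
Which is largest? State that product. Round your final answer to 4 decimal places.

1.0860

(1) 20.8 × 0.6 × 0.0814 = 1.01587
(2) 0.948 × 12.8 × 0.0895 = 1.08603
Highest is cycle (2) at 1.0860 (>1, arbitrage).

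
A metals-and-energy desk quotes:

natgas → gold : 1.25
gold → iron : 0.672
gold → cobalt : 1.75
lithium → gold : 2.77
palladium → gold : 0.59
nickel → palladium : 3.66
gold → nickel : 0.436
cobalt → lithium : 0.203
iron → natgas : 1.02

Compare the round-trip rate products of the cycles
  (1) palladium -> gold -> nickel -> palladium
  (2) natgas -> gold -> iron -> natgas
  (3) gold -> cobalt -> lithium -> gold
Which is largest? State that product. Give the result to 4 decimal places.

(1) 0.59 × 0.436 × 3.66 = 0.94150
(2) 1.25 × 0.672 × 1.02 = 0.85680
(3) 1.75 × 0.203 × 2.77 = 0.98404
Highest is cycle (3) at 0.9840 (≤1, no arbitrage).

0.9840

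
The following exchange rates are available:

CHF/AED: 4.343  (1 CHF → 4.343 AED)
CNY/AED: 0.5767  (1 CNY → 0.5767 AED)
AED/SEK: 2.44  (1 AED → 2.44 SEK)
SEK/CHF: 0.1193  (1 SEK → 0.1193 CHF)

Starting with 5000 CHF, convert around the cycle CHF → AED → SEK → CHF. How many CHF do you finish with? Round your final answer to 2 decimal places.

5000 CHF × 4.343 = 21715 AED
21715 AED × 2.44 = 52984.6 SEK
52984.6 SEK × 0.1193 = 6321.06278 CHF

6321.06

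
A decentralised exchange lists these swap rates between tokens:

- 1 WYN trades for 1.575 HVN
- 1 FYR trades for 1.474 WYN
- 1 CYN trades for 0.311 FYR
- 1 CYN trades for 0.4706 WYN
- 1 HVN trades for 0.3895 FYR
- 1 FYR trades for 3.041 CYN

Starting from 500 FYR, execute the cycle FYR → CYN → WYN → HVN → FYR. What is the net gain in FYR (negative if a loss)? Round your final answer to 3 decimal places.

500 FYR × 3.041 = 1520.5 CYN
1520.5 CYN × 0.4706 = 715.5473 WYN
715.5473 WYN × 1.575 = 1126.9869975 HVN
1126.9869975 HVN × 0.3895 = 438.96143552625 FYR
Net change: 438.96143552625 − 500 = -61.03856447375 FYR

-61.039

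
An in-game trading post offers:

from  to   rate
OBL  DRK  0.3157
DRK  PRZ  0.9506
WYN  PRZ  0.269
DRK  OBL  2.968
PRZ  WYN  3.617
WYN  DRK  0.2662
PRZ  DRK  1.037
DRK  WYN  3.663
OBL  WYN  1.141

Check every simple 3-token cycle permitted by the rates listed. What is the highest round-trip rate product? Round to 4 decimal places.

DRK→WYN→PRZ→DRK: 3.663 × 0.269 × 1.037 = 1.02180
DRK→PRZ→WYN→DRK: 0.9506 × 3.617 × 0.2662 = 0.91528
DRK→OBL→WYN→DRK: 2.968 × 1.141 × 0.2662 = 0.90148
Maximum is DRK→WYN→PRZ→DRK at 1.0218; arbitrage exists.

1.0218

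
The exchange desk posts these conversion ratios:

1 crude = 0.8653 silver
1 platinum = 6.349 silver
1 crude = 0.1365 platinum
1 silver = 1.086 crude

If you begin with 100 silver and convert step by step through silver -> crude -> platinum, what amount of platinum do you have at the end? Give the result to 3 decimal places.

14.824

100 silver × 1.086 = 108.6 crude
108.6 crude × 0.1365 = 14.8239 platinum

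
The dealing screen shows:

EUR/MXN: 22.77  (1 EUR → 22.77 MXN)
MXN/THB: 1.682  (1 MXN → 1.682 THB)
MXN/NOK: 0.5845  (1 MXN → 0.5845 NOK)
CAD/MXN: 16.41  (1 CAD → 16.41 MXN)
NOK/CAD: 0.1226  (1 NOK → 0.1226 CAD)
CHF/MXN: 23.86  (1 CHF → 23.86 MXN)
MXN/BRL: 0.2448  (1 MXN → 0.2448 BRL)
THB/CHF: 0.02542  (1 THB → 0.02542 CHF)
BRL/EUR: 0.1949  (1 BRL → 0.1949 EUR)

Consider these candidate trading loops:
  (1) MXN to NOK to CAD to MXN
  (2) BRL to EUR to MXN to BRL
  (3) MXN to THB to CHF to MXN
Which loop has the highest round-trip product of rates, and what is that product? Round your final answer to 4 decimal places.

1.1759

(1) 0.5845 × 0.1226 × 16.41 = 1.17594
(2) 0.1949 × 22.77 × 0.2448 = 1.08639
(3) 1.682 × 0.02542 × 23.86 = 1.02017
Highest is cycle (1) at 1.1759 (>1, arbitrage).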